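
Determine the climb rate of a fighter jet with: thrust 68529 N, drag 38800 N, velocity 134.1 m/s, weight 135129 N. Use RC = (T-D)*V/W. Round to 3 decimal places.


Step 1: Excess thrust = T - D = 68529 - 38800 = 29729 N
Step 2: Excess power = 29729 * 134.1 = 3986658.9 W
Step 3: RC = 3986658.9 / 135129 = 29.503 m/s

29.503


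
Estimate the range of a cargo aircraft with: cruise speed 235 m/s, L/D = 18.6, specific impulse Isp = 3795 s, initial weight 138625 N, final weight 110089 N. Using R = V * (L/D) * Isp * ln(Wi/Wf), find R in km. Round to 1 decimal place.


Step 1: Coefficient = V * (L/D) * Isp = 235 * 18.6 * 3795 = 16587945.0 m
Step 2: Wi/Wf = 138625 / 110089 = 1.259208
Step 3: ln(1.259208) = 0.230483
Step 4: R = 16587945.0 * 0.230483 = 3823244.6 m = 3823.2 km

3823.2


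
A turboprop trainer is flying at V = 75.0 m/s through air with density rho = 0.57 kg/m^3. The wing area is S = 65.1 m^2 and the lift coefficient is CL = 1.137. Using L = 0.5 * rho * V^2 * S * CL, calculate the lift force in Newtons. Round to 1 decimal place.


Step 1: Calculate dynamic pressure q = 0.5 * 0.57 * 75.0^2 = 0.5 * 0.57 * 5625.0 = 1603.125 Pa
Step 2: Multiply by wing area and lift coefficient: L = 1603.125 * 65.1 * 1.137
Step 3: L = 104363.4375 * 1.137 = 118661.2 N

118661.2


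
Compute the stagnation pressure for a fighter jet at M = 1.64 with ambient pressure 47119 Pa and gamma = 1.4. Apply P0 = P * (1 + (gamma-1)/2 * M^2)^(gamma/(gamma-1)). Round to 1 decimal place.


Step 1: (gamma-1)/2 * M^2 = 0.2 * 2.6896 = 0.53792
Step 2: 1 + 0.53792 = 1.53792
Step 3: Exponent gamma/(gamma-1) = 3.5
Step 4: P0 = 47119 * 1.53792^3.5 = 212551.5 Pa

212551.5


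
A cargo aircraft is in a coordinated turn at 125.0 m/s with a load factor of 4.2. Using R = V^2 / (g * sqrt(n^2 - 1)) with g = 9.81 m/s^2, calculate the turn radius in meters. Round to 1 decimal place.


Step 1: V^2 = 125.0^2 = 15625.0
Step 2: n^2 - 1 = 4.2^2 - 1 = 16.64
Step 3: sqrt(16.64) = 4.079216
Step 4: R = 15625.0 / (9.81 * 4.079216) = 390.5 m

390.5


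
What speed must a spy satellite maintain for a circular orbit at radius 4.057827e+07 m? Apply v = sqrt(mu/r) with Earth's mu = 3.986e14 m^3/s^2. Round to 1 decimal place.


Step 1: mu / r = 3.986e14 / 4.057827e+07 = 9822991.4681
Step 2: v = sqrt(9822991.4681) = 3134.2 m/s

3134.2


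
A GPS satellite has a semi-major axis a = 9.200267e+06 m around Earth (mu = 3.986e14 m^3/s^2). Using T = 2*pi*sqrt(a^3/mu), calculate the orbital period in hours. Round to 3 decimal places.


Step 1: a^3 / mu = 7.787558e+20 / 3.986e14 = 1.953728e+06
Step 2: sqrt(1.953728e+06) = 1397.758 s
Step 3: T = 2*pi * 1397.758 = 8782.37 s
Step 4: T in hours = 8782.37 / 3600 = 2.440 hours

2.440


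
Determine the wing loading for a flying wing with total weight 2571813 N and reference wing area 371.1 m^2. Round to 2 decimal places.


Step 1: Wing loading = W / S = 2571813 / 371.1
Step 2: Wing loading = 6930.24 N/m^2

6930.24


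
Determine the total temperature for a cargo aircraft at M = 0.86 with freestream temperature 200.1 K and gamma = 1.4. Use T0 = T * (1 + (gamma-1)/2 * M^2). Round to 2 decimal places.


Step 1: (gamma-1)/2 = 0.2
Step 2: M^2 = 0.7396
Step 3: 1 + 0.2 * 0.7396 = 1.14792
Step 4: T0 = 200.1 * 1.14792 = 229.70 K

229.70


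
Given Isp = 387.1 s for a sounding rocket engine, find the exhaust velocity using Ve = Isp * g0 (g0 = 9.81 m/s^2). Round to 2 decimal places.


Step 1: Ve = Isp * g0 = 387.1 * 9.81
Step 2: Ve = 3797.45 m/s

3797.45


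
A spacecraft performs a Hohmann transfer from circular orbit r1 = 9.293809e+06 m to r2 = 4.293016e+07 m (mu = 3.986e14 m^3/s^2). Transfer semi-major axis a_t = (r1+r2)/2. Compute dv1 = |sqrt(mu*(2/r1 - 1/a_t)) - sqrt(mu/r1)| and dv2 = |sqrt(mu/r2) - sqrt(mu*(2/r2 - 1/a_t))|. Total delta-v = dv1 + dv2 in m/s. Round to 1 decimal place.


Step 1: Transfer semi-major axis a_t = (9.293809e+06 + 4.293016e+07) / 2 = 2.611198e+07 m
Step 2: v1 (circular at r1) = sqrt(mu/r1) = 6548.95 m/s
Step 3: v_t1 = sqrt(mu*(2/r1 - 1/a_t)) = 8397.17 m/s
Step 4: dv1 = |8397.17 - 6548.95| = 1848.22 m/s
Step 5: v2 (circular at r2) = 3047.1 m/s, v_t2 = 1817.88 m/s
Step 6: dv2 = |3047.1 - 1817.88| = 1229.23 m/s
Step 7: Total delta-v = 1848.22 + 1229.23 = 3077.4 m/s

3077.4


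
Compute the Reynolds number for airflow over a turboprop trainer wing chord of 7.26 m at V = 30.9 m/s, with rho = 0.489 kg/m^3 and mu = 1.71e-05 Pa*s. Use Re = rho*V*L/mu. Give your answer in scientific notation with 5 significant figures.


Step 1: Numerator = rho * V * L = 0.489 * 30.9 * 7.26 = 109.699326
Step 2: Re = 109.699326 / 1.71e-05
Step 3: Re = 6.4152e+06

6.4152e+06


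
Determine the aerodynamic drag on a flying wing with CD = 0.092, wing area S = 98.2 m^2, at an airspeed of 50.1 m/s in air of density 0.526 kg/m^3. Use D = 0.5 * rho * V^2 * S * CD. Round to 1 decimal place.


Step 1: Dynamic pressure q = 0.5 * 0.526 * 50.1^2 = 660.1326 Pa
Step 2: Drag D = q * S * CD = 660.1326 * 98.2 * 0.092
Step 3: D = 5963.9 N

5963.9


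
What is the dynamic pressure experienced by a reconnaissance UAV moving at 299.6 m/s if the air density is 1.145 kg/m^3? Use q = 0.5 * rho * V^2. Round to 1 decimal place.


Step 1: V^2 = 299.6^2 = 89760.16
Step 2: q = 0.5 * 1.145 * 89760.16
Step 3: q = 51387.7 Pa

51387.7


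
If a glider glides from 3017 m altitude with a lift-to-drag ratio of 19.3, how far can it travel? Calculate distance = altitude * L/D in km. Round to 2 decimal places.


Step 1: Glide distance = altitude * L/D = 3017 * 19.3 = 58228.1 m
Step 2: Convert to km: 58228.1 / 1000 = 58.23 km

58.23


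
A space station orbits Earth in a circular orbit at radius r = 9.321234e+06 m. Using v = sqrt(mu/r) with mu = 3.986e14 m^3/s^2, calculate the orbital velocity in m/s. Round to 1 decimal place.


Step 1: mu / r = 3.986e14 / 9.321234e+06 = 42762578.4311
Step 2: v = sqrt(42762578.4311) = 6539.3 m/s

6539.3


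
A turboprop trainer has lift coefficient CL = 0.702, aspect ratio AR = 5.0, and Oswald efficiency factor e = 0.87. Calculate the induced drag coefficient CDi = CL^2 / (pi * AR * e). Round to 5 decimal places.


Step 1: CL^2 = 0.702^2 = 0.492804
Step 2: pi * AR * e = 3.14159 * 5.0 * 0.87 = 13.665928
Step 3: CDi = 0.492804 / 13.665928 = 0.03606

0.03606


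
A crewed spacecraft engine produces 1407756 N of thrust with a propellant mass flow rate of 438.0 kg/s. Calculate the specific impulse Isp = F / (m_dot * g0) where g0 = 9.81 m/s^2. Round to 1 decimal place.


Step 1: m_dot * g0 = 438.0 * 9.81 = 4296.78
Step 2: Isp = 1407756 / 4296.78 = 327.6 s

327.6


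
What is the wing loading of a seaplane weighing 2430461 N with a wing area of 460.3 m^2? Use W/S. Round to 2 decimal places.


Step 1: Wing loading = W / S = 2430461 / 460.3
Step 2: Wing loading = 5280.17 N/m^2

5280.17


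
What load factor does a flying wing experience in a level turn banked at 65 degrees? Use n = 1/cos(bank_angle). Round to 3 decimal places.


Step 1: Convert 65 degrees to radians = 1.134464
Step 2: cos(65 deg) = 0.422618
Step 3: n = 1 / 0.422618 = 2.366

2.366


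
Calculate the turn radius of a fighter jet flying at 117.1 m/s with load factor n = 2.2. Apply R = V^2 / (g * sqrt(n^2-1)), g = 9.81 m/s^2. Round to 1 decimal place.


Step 1: V^2 = 117.1^2 = 13712.41
Step 2: n^2 - 1 = 2.2^2 - 1 = 3.84
Step 3: sqrt(3.84) = 1.959592
Step 4: R = 13712.41 / (9.81 * 1.959592) = 713.3 m

713.3


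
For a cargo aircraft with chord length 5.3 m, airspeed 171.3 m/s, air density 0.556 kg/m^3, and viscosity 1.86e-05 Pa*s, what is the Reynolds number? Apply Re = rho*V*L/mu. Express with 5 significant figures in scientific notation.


Step 1: Numerator = rho * V * L = 0.556 * 171.3 * 5.3 = 504.78684
Step 2: Re = 504.78684 / 1.86e-05
Step 3: Re = 2.7139e+07

2.7139e+07


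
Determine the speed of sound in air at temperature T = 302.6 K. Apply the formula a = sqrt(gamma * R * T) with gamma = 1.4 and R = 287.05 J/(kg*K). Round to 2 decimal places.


Step 1: gamma * R * T = 1.4 * 287.05 * 302.6 = 121605.862
Step 2: a = sqrt(121605.862) = 348.72 m/s

348.72


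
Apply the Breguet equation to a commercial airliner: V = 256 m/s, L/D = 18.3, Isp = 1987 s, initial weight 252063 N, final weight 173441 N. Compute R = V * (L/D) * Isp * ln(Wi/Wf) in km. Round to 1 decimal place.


Step 1: Coefficient = V * (L/D) * Isp = 256 * 18.3 * 1987 = 9308697.6 m
Step 2: Wi/Wf = 252063 / 173441 = 1.453307
Step 3: ln(1.453307) = 0.373842
Step 4: R = 9308697.6 * 0.373842 = 3479978.1 m = 3480.0 km

3480.0


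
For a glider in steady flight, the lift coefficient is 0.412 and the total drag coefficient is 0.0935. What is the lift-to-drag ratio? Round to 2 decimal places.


Step 1: L/D = CL / CD = 0.412 / 0.0935
Step 2: L/D = 4.41

4.41


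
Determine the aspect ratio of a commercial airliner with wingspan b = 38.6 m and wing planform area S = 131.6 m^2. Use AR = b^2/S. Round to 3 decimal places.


Step 1: b^2 = 38.6^2 = 1489.96
Step 2: AR = 1489.96 / 131.6 = 11.322

11.322


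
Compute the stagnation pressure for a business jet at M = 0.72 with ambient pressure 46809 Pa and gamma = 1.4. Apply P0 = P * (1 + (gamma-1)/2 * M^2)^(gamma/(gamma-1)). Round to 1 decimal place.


Step 1: (gamma-1)/2 * M^2 = 0.2 * 0.5184 = 0.10368
Step 2: 1 + 0.10368 = 1.10368
Step 3: Exponent gamma/(gamma-1) = 3.5
Step 4: P0 = 46809 * 1.10368^3.5 = 66112.0 Pa

66112.0


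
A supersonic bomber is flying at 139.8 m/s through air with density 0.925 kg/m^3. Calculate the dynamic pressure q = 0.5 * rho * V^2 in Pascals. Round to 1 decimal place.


Step 1: V^2 = 139.8^2 = 19544.04
Step 2: q = 0.5 * 0.925 * 19544.04
Step 3: q = 9039.1 Pa

9039.1


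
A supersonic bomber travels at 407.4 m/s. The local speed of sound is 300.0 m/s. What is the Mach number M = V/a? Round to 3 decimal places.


Step 1: M = V / a = 407.4 / 300.0
Step 2: M = 1.358

1.358


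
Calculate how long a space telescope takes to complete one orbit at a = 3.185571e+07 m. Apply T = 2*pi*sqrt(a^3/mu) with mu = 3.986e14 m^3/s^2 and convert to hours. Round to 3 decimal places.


Step 1: a^3 / mu = 3.232674e+22 / 3.986e14 = 8.110069e+07
Step 2: sqrt(8.110069e+07) = 9005.5924 s
Step 3: T = 2*pi * 9005.5924 = 56583.81 s
Step 4: T in hours = 56583.81 / 3600 = 15.718 hours

15.718


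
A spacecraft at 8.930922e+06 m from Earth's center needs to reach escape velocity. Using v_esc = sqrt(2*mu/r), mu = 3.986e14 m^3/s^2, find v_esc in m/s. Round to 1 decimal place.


Step 1: 2*mu/r = 2 * 3.986e14 / 8.930922e+06 = 89262900.2918
Step 2: v_esc = sqrt(89262900.2918) = 9447.9 m/s

9447.9


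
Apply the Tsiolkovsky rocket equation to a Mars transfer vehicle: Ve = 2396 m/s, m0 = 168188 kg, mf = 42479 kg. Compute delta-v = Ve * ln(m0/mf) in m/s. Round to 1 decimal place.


Step 1: Mass ratio m0/mf = 168188 / 42479 = 3.959321
Step 2: ln(3.959321) = 1.376073
Step 3: delta-v = 2396 * 1.376073 = 3297.1 m/s

3297.1


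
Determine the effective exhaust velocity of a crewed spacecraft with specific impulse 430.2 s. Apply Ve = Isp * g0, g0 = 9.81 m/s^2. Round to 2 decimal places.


Step 1: Ve = Isp * g0 = 430.2 * 9.81
Step 2: Ve = 4220.26 m/s

4220.26


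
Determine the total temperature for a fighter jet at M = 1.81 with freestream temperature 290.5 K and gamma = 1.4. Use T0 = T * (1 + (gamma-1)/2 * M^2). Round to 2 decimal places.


Step 1: (gamma-1)/2 = 0.2
Step 2: M^2 = 3.2761
Step 3: 1 + 0.2 * 3.2761 = 1.65522
Step 4: T0 = 290.5 * 1.65522 = 480.84 K

480.84


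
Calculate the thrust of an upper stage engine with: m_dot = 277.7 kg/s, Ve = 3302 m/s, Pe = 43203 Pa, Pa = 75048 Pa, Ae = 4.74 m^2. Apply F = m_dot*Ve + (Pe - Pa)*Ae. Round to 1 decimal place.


Step 1: Momentum thrust = m_dot * Ve = 277.7 * 3302 = 916965.4 N
Step 2: Pressure thrust = (Pe - Pa) * Ae = (43203 - 75048) * 4.74 = -150945.30 N
Step 3: Total thrust F = 916965.4 + -150945.30 = 766020.1 N

766020.1


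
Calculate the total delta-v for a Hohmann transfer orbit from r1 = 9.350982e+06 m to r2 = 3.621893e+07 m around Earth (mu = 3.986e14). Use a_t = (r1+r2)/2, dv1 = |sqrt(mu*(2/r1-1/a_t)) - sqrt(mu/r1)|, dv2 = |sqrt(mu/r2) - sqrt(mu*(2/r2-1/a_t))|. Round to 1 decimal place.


Step 1: Transfer semi-major axis a_t = (9.350982e+06 + 3.621893e+07) / 2 = 2.278496e+07 m
Step 2: v1 (circular at r1) = sqrt(mu/r1) = 6528.9 m/s
Step 3: v_t1 = sqrt(mu*(2/r1 - 1/a_t)) = 8231.59 m/s
Step 4: dv1 = |8231.59 - 6528.9| = 1702.69 m/s
Step 5: v2 (circular at r2) = 3317.42 m/s, v_t2 = 2125.23 m/s
Step 6: dv2 = |3317.42 - 2125.23| = 1192.2 m/s
Step 7: Total delta-v = 1702.69 + 1192.2 = 2894.9 m/s

2894.9


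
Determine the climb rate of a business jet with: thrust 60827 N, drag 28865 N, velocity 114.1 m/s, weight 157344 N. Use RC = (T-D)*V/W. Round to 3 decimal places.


Step 1: Excess thrust = T - D = 60827 - 28865 = 31962 N
Step 2: Excess power = 31962 * 114.1 = 3646864.2 W
Step 3: RC = 3646864.2 / 157344 = 23.178 m/s

23.178


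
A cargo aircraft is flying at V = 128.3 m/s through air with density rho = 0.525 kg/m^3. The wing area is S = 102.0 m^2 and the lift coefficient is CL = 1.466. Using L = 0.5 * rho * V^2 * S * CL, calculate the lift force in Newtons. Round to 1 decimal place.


Step 1: Calculate dynamic pressure q = 0.5 * 0.525 * 128.3^2 = 0.5 * 0.525 * 16460.89 = 4320.9836 Pa
Step 2: Multiply by wing area and lift coefficient: L = 4320.9836 * 102.0 * 1.466
Step 3: L = 440740.3298 * 1.466 = 646125.3 N

646125.3


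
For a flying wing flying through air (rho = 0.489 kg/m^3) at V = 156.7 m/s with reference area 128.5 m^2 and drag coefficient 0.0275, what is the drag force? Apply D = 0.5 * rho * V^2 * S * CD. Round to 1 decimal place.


Step 1: Dynamic pressure q = 0.5 * 0.489 * 156.7^2 = 6003.6706 Pa
Step 2: Drag D = q * S * CD = 6003.6706 * 128.5 * 0.0275
Step 3: D = 21215.5 N

21215.5


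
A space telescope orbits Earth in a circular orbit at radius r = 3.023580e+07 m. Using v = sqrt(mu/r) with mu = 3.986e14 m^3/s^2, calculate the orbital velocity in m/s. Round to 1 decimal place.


Step 1: mu / r = 3.986e14 / 3.023580e+07 = 13183047.9101
Step 2: v = sqrt(13183047.9101) = 3630.8 m/s

3630.8


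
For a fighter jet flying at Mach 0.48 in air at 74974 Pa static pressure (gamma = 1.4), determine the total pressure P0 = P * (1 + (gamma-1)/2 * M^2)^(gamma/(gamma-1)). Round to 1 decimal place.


Step 1: (gamma-1)/2 * M^2 = 0.2 * 0.2304 = 0.04608
Step 2: 1 + 0.04608 = 1.04608
Step 3: Exponent gamma/(gamma-1) = 3.5
Step 4: P0 = 74974 * 1.04608^3.5 = 87778.4 Pa

87778.4


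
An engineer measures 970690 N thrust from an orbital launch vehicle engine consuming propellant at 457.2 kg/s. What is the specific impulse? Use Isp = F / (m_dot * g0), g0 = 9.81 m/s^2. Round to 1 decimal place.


Step 1: m_dot * g0 = 457.2 * 9.81 = 4485.13
Step 2: Isp = 970690 / 4485.13 = 216.4 s

216.4


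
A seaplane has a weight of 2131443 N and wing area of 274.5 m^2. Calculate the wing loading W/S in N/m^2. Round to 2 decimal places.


Step 1: Wing loading = W / S = 2131443 / 274.5
Step 2: Wing loading = 7764.82 N/m^2

7764.82


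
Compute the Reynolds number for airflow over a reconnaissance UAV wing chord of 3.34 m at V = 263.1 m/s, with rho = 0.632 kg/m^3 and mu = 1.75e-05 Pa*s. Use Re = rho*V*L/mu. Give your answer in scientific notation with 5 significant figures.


Step 1: Numerator = rho * V * L = 0.632 * 263.1 * 3.34 = 555.372528
Step 2: Re = 555.372528 / 1.75e-05
Step 3: Re = 3.1736e+07

3.1736e+07


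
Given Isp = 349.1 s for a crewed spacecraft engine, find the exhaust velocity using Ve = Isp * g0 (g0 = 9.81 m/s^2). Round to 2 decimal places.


Step 1: Ve = Isp * g0 = 349.1 * 9.81
Step 2: Ve = 3424.67 m/s

3424.67


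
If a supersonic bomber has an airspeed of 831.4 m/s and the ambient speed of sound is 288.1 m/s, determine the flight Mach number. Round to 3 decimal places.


Step 1: M = V / a = 831.4 / 288.1
Step 2: M = 2.886

2.886


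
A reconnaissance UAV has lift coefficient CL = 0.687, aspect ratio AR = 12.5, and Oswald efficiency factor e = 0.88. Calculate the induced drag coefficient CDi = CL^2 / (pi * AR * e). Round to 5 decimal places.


Step 1: CL^2 = 0.687^2 = 0.471969
Step 2: pi * AR * e = 3.14159 * 12.5 * 0.88 = 34.557519
Step 3: CDi = 0.471969 / 34.557519 = 0.01366

0.01366


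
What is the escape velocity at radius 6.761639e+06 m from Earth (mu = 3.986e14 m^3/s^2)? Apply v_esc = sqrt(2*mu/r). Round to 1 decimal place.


Step 1: 2*mu/r = 2 * 3.986e14 / 6.761639e+06 = 117900408.4661
Step 2: v_esc = sqrt(117900408.4661) = 10858.2 m/s

10858.2


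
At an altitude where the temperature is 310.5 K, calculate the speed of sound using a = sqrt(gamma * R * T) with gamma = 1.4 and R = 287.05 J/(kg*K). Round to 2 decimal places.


Step 1: gamma * R * T = 1.4 * 287.05 * 310.5 = 124780.635
Step 2: a = sqrt(124780.635) = 353.24 m/s

353.24


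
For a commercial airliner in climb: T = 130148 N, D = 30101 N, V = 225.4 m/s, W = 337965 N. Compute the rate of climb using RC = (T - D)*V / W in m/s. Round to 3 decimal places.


Step 1: Excess thrust = T - D = 130148 - 30101 = 100047 N
Step 2: Excess power = 100047 * 225.4 = 22550593.8 W
Step 3: RC = 22550593.8 / 337965 = 66.725 m/s

66.725


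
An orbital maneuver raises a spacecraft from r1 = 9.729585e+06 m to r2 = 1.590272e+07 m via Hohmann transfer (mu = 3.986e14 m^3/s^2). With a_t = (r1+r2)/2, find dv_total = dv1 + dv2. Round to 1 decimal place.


Step 1: Transfer semi-major axis a_t = (9.729585e+06 + 1.590272e+07) / 2 = 1.281615e+07 m
Step 2: v1 (circular at r1) = sqrt(mu/r1) = 6400.61 m/s
Step 3: v_t1 = sqrt(mu*(2/r1 - 1/a_t)) = 7129.82 m/s
Step 4: dv1 = |7129.82 - 6400.61| = 729.2 m/s
Step 5: v2 (circular at r2) = 5006.49 m/s, v_t2 = 4362.16 m/s
Step 6: dv2 = |5006.49 - 4362.16| = 644.33 m/s
Step 7: Total delta-v = 729.2 + 644.33 = 1373.5 m/s

1373.5


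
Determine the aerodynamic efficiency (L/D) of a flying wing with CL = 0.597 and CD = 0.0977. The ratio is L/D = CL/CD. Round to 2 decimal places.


Step 1: L/D = CL / CD = 0.597 / 0.0977
Step 2: L/D = 6.11

6.11


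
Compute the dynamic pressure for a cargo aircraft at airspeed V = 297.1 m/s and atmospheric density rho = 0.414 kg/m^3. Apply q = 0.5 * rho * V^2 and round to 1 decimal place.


Step 1: V^2 = 297.1^2 = 88268.41
Step 2: q = 0.5 * 0.414 * 88268.41
Step 3: q = 18271.6 Pa

18271.6


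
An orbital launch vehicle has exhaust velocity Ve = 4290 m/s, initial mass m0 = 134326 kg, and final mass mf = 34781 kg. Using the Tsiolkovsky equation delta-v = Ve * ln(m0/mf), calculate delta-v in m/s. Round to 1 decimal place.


Step 1: Mass ratio m0/mf = 134326 / 34781 = 3.862051
Step 2: ln(3.862051) = 1.351198
Step 3: delta-v = 4290 * 1.351198 = 5796.6 m/s

5796.6


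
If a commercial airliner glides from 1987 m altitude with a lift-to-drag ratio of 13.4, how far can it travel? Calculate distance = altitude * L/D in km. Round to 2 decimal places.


Step 1: Glide distance = altitude * L/D = 1987 * 13.4 = 26625.8 m
Step 2: Convert to km: 26625.8 / 1000 = 26.63 km

26.63


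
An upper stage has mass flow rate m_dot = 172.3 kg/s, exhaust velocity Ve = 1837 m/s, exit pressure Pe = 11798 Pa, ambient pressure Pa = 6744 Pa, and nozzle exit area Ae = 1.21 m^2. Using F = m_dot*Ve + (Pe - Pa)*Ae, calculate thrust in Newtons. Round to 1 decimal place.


Step 1: Momentum thrust = m_dot * Ve = 172.3 * 1837 = 316515.1 N
Step 2: Pressure thrust = (Pe - Pa) * Ae = (11798 - 6744) * 1.21 = 6115.34 N
Step 3: Total thrust F = 316515.1 + 6115.34 = 322630.4 N

322630.4


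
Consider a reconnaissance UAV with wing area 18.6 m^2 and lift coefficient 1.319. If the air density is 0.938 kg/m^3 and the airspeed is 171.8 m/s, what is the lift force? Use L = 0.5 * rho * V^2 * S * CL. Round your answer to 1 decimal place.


Step 1: Calculate dynamic pressure q = 0.5 * 0.938 * 171.8^2 = 0.5 * 0.938 * 29515.24 = 13842.6476 Pa
Step 2: Multiply by wing area and lift coefficient: L = 13842.6476 * 18.6 * 1.319
Step 3: L = 257473.2446 * 1.319 = 339607.2 N

339607.2


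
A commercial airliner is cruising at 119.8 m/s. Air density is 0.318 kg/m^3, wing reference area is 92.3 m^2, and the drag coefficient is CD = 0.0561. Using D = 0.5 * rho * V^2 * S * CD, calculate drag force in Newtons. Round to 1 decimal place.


Step 1: Dynamic pressure q = 0.5 * 0.318 * 119.8^2 = 2281.9744 Pa
Step 2: Drag D = q * S * CD = 2281.9744 * 92.3 * 0.0561
Step 3: D = 11816.1 N

11816.1


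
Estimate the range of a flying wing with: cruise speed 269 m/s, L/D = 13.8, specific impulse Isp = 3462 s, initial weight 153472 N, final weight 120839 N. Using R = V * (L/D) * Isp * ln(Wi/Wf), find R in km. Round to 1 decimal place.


Step 1: Coefficient = V * (L/D) * Isp = 269 * 13.8 * 3462 = 12851636.4 m
Step 2: Wi/Wf = 153472 / 120839 = 1.270054
Step 3: ln(1.270054) = 0.239059
Step 4: R = 12851636.4 * 0.239059 = 3072300.1 m = 3072.3 km

3072.3


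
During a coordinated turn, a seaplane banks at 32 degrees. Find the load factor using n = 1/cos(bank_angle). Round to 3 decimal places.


Step 1: Convert 32 degrees to radians = 0.558505
Step 2: cos(32 deg) = 0.848048
Step 3: n = 1 / 0.848048 = 1.179

1.179


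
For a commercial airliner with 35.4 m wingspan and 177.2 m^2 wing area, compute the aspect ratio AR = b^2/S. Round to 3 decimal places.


Step 1: b^2 = 35.4^2 = 1253.16
Step 2: AR = 1253.16 / 177.2 = 7.072

7.072


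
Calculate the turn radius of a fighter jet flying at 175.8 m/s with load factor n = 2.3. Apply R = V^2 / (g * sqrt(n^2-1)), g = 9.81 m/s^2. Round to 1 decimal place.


Step 1: V^2 = 175.8^2 = 30905.64
Step 2: n^2 - 1 = 2.3^2 - 1 = 4.29
Step 3: sqrt(4.29) = 2.071232
Step 4: R = 30905.64 / (9.81 * 2.071232) = 1521.0 m

1521.0


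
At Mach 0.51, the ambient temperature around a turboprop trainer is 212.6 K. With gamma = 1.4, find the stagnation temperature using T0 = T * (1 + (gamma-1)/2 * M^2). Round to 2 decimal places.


Step 1: (gamma-1)/2 = 0.2
Step 2: M^2 = 0.2601
Step 3: 1 + 0.2 * 0.2601 = 1.05202
Step 4: T0 = 212.6 * 1.05202 = 223.66 K

223.66


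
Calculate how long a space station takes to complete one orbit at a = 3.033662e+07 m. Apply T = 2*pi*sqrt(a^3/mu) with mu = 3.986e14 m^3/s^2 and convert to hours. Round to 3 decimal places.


Step 1: a^3 / mu = 2.791911e+22 / 3.986e14 = 7.004293e+07
Step 2: sqrt(7.004293e+07) = 8369.1652 s
Step 3: T = 2*pi * 8369.1652 = 52585.02 s
Step 4: T in hours = 52585.02 / 3600 = 14.607 hours

14.607


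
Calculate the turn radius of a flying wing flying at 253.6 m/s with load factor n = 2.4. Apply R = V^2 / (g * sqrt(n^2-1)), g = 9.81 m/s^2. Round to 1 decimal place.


Step 1: V^2 = 253.6^2 = 64312.96
Step 2: n^2 - 1 = 2.4^2 - 1 = 4.76
Step 3: sqrt(4.76) = 2.181742
Step 4: R = 64312.96 / (9.81 * 2.181742) = 3004.9 m

3004.9


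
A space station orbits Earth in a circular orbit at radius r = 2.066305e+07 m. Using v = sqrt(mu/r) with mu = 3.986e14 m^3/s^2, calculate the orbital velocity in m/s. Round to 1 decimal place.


Step 1: mu / r = 3.986e14 / 2.066305e+07 = 19290472.6069
Step 2: v = sqrt(19290472.6069) = 4392.1 m/s

4392.1


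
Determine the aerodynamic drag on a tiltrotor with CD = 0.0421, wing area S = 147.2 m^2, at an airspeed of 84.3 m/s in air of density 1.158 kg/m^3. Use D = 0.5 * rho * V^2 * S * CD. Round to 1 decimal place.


Step 1: Dynamic pressure q = 0.5 * 1.158 * 84.3^2 = 4114.6577 Pa
Step 2: Drag D = q * S * CD = 4114.6577 * 147.2 * 0.0421
Step 3: D = 25499.0 N

25499.0


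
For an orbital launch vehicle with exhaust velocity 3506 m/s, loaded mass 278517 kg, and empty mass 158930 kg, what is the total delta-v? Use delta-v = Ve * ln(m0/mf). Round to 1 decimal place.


Step 1: Mass ratio m0/mf = 278517 / 158930 = 1.752451
Step 2: ln(1.752451) = 0.561015
Step 3: delta-v = 3506 * 0.561015 = 1966.9 m/s

1966.9


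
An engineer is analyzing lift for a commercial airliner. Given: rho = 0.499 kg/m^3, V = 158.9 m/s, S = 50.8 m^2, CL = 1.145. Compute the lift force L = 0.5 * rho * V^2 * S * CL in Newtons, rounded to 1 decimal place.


Step 1: Calculate dynamic pressure q = 0.5 * 0.499 * 158.9^2 = 0.5 * 0.499 * 25249.21 = 6299.6779 Pa
Step 2: Multiply by wing area and lift coefficient: L = 6299.6779 * 50.8 * 1.145
Step 3: L = 320023.6371 * 1.145 = 366427.1 N

366427.1


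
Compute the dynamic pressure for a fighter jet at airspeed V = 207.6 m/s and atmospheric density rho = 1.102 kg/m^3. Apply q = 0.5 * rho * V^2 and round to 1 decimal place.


Step 1: V^2 = 207.6^2 = 43097.76
Step 2: q = 0.5 * 1.102 * 43097.76
Step 3: q = 23746.9 Pa

23746.9


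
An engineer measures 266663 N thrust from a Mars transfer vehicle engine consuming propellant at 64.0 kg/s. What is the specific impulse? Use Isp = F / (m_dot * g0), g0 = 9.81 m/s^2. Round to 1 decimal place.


Step 1: m_dot * g0 = 64.0 * 9.81 = 627.84
Step 2: Isp = 266663 / 627.84 = 424.7 s

424.7


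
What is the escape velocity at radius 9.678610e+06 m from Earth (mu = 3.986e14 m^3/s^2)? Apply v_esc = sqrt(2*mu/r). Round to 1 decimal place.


Step 1: 2*mu/r = 2 * 3.986e14 / 9.678610e+06 = 82367199.4222
Step 2: v_esc = sqrt(82367199.4222) = 9075.6 m/s

9075.6


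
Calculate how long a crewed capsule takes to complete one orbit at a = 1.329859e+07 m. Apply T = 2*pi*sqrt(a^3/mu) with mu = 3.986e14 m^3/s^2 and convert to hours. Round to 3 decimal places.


Step 1: a^3 / mu = 2.351889e+21 / 3.986e14 = 5.900373e+06
Step 2: sqrt(5.900373e+06) = 2429.0684 s
Step 3: T = 2*pi * 2429.0684 = 15262.29 s
Step 4: T in hours = 15262.29 / 3600 = 4.240 hours

4.240


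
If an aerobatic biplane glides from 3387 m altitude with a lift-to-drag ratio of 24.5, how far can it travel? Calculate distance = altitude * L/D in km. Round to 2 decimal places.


Step 1: Glide distance = altitude * L/D = 3387 * 24.5 = 82981.5 m
Step 2: Convert to km: 82981.5 / 1000 = 82.98 km

82.98


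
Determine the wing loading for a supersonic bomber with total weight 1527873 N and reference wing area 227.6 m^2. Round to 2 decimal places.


Step 1: Wing loading = W / S = 1527873 / 227.6
Step 2: Wing loading = 6712.97 N/m^2

6712.97


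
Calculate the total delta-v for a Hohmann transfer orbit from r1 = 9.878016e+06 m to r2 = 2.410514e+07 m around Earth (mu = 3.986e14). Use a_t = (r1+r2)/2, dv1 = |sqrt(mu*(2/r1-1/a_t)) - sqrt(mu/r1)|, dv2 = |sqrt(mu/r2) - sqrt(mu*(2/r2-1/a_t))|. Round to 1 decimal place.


Step 1: Transfer semi-major axis a_t = (9.878016e+06 + 2.410514e+07) / 2 = 1.699158e+07 m
Step 2: v1 (circular at r1) = sqrt(mu/r1) = 6352.34 m/s
Step 3: v_t1 = sqrt(mu*(2/r1 - 1/a_t)) = 7566.09 m/s
Step 4: dv1 = |7566.09 - 6352.34| = 1213.75 m/s
Step 5: v2 (circular at r2) = 4066.43 m/s, v_t2 = 3100.5 m/s
Step 6: dv2 = |4066.43 - 3100.5| = 965.93 m/s
Step 7: Total delta-v = 1213.75 + 965.93 = 2179.7 m/s

2179.7


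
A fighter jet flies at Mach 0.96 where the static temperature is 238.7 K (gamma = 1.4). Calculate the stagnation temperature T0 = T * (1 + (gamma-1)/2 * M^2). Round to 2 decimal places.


Step 1: (gamma-1)/2 = 0.2
Step 2: M^2 = 0.9216
Step 3: 1 + 0.2 * 0.9216 = 1.18432
Step 4: T0 = 238.7 * 1.18432 = 282.70 K

282.70


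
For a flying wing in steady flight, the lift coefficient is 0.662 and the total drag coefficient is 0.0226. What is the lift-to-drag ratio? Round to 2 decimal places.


Step 1: L/D = CL / CD = 0.662 / 0.0226
Step 2: L/D = 29.29

29.29


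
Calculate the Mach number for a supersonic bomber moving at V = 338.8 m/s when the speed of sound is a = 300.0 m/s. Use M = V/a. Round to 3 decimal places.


Step 1: M = V / a = 338.8 / 300.0
Step 2: M = 1.129

1.129


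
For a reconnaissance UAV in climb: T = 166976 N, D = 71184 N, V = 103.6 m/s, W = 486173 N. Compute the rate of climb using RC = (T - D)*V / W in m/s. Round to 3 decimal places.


Step 1: Excess thrust = T - D = 166976 - 71184 = 95792 N
Step 2: Excess power = 95792 * 103.6 = 9924051.2 W
Step 3: RC = 9924051.2 / 486173 = 20.413 m/s

20.413


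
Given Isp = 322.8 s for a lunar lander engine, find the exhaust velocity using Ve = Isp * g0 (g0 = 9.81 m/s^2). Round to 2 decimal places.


Step 1: Ve = Isp * g0 = 322.8 * 9.81
Step 2: Ve = 3166.67 m/s

3166.67


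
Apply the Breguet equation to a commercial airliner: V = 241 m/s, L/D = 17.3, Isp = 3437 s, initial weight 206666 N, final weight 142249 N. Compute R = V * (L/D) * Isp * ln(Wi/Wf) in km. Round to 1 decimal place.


Step 1: Coefficient = V * (L/D) * Isp = 241 * 17.3 * 3437 = 14329884.1 m
Step 2: Wi/Wf = 206666 / 142249 = 1.452847
Step 3: ln(1.452847) = 0.373525
Step 4: R = 14329884.1 * 0.373525 = 5352568.8 m = 5352.6 km

5352.6


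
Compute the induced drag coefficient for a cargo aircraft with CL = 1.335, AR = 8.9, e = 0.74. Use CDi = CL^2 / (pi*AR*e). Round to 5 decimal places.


Step 1: CL^2 = 1.335^2 = 1.782225
Step 2: pi * AR * e = 3.14159 * 8.9 * 0.74 = 20.690529
Step 3: CDi = 1.782225 / 20.690529 = 0.08614

0.08614


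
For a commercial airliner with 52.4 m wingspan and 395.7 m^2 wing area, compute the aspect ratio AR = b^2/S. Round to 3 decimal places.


Step 1: b^2 = 52.4^2 = 2745.76
Step 2: AR = 2745.76 / 395.7 = 6.939

6.939


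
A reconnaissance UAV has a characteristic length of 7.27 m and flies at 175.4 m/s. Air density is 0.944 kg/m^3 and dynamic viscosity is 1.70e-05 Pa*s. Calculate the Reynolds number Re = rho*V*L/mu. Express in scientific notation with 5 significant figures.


Step 1: Numerator = rho * V * L = 0.944 * 175.4 * 7.27 = 1203.749152
Step 2: Re = 1203.749152 / 1.70e-05
Step 3: Re = 7.0809e+07

7.0809e+07


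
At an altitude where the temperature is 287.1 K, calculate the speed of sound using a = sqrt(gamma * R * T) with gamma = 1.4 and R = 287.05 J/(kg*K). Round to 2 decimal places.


Step 1: gamma * R * T = 1.4 * 287.05 * 287.1 = 115376.877
Step 2: a = sqrt(115376.877) = 339.67 m/s

339.67


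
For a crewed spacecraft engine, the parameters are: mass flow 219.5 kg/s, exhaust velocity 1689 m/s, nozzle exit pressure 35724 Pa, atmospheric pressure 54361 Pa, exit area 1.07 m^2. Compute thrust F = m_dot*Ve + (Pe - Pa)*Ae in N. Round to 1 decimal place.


Step 1: Momentum thrust = m_dot * Ve = 219.5 * 1689 = 370735.5 N
Step 2: Pressure thrust = (Pe - Pa) * Ae = (35724 - 54361) * 1.07 = -19941.59 N
Step 3: Total thrust F = 370735.5 + -19941.59 = 350793.9 N

350793.9


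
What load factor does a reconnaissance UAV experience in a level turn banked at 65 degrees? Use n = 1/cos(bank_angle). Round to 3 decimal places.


Step 1: Convert 65 degrees to radians = 1.134464
Step 2: cos(65 deg) = 0.422618
Step 3: n = 1 / 0.422618 = 2.366

2.366


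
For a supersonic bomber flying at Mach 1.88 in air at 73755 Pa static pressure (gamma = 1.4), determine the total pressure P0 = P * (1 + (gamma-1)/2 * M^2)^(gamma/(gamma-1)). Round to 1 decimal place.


Step 1: (gamma-1)/2 * M^2 = 0.2 * 3.5344 = 0.70688
Step 2: 1 + 0.70688 = 1.70688
Step 3: Exponent gamma/(gamma-1) = 3.5
Step 4: P0 = 73755 * 1.70688^3.5 = 479183.6 Pa

479183.6


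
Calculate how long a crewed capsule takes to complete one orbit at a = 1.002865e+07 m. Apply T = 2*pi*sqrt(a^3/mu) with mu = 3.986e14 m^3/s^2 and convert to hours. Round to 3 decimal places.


Step 1: a^3 / mu = 1.008620e+21 / 3.986e14 = 2.530406e+06
Step 2: sqrt(2.530406e+06) = 1590.7248 s
Step 3: T = 2*pi * 1590.7248 = 9994.82 s
Step 4: T in hours = 9994.82 / 3600 = 2.776 hours

2.776


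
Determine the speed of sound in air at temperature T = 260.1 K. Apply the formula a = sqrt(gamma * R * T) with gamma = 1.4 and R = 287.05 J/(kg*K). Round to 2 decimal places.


Step 1: gamma * R * T = 1.4 * 287.05 * 260.1 = 104526.387
Step 2: a = sqrt(104526.387) = 323.31 m/s

323.31


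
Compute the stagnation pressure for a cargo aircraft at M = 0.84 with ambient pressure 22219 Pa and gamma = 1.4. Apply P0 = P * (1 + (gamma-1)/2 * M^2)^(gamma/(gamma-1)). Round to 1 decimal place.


Step 1: (gamma-1)/2 * M^2 = 0.2 * 0.7056 = 0.14112
Step 2: 1 + 0.14112 = 1.14112
Step 3: Exponent gamma/(gamma-1) = 3.5
Step 4: P0 = 22219 * 1.14112^3.5 = 35268.3 Pa

35268.3


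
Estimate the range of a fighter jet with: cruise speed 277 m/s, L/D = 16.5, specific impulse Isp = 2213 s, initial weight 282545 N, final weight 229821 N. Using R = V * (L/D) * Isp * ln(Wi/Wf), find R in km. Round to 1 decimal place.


Step 1: Coefficient = V * (L/D) * Isp = 277 * 16.5 * 2213 = 10114516.5 m
Step 2: Wi/Wf = 282545 / 229821 = 1.229413
Step 3: ln(1.229413) = 0.206537
Step 4: R = 10114516.5 * 0.206537 = 2089022.8 m = 2089.0 km

2089.0


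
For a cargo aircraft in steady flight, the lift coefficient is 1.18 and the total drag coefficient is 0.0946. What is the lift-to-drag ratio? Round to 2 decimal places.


Step 1: L/D = CL / CD = 1.18 / 0.0946
Step 2: L/D = 12.47

12.47


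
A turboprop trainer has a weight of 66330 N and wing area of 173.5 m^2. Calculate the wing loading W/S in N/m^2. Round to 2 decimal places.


Step 1: Wing loading = W / S = 66330 / 173.5
Step 2: Wing loading = 382.31 N/m^2

382.31


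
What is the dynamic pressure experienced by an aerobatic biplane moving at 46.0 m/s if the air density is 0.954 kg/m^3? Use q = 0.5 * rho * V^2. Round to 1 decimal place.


Step 1: V^2 = 46.0^2 = 2116.0
Step 2: q = 0.5 * 0.954 * 2116.0
Step 3: q = 1009.3 Pa

1009.3


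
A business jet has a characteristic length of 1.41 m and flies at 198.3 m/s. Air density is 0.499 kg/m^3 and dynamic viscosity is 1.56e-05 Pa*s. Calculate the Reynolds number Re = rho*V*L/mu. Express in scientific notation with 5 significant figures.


Step 1: Numerator = rho * V * L = 0.499 * 198.3 * 1.41 = 139.521897
Step 2: Re = 139.521897 / 1.56e-05
Step 3: Re = 8.9437e+06

8.9437e+06


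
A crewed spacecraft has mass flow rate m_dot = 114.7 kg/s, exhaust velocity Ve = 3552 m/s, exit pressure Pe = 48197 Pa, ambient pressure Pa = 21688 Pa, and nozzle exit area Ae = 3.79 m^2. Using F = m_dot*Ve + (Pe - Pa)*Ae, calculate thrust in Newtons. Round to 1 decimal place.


Step 1: Momentum thrust = m_dot * Ve = 114.7 * 3552 = 407414.4 N
Step 2: Pressure thrust = (Pe - Pa) * Ae = (48197 - 21688) * 3.79 = 100469.11 N
Step 3: Total thrust F = 407414.4 + 100469.11 = 507883.5 N

507883.5


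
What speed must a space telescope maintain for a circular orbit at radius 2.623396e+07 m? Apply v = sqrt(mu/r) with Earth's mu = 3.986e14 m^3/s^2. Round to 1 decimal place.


Step 1: mu / r = 3.986e14 / 2.623396e+07 = 15194046.1905
Step 2: v = sqrt(15194046.1905) = 3898.0 m/s

3898.0


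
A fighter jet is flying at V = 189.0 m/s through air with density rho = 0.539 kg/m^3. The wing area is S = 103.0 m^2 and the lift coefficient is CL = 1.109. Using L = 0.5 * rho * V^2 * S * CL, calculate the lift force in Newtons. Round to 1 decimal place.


Step 1: Calculate dynamic pressure q = 0.5 * 0.539 * 189.0^2 = 0.5 * 0.539 * 35721.0 = 9626.8095 Pa
Step 2: Multiply by wing area and lift coefficient: L = 9626.8095 * 103.0 * 1.109
Step 3: L = 991561.3785 * 1.109 = 1099641.6 N

1099641.6


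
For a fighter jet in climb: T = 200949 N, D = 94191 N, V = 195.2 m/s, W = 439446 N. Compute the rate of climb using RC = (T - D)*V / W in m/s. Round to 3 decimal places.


Step 1: Excess thrust = T - D = 200949 - 94191 = 106758 N
Step 2: Excess power = 106758 * 195.2 = 20839161.6 W
Step 3: RC = 20839161.6 / 439446 = 47.421 m/s

47.421


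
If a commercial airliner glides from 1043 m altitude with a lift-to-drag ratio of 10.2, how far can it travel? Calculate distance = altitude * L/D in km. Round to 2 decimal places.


Step 1: Glide distance = altitude * L/D = 1043 * 10.2 = 10638.6 m
Step 2: Convert to km: 10638.6 / 1000 = 10.64 km

10.64


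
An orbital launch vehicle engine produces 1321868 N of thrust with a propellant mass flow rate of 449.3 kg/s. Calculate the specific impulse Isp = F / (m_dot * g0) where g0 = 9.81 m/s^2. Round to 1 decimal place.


Step 1: m_dot * g0 = 449.3 * 9.81 = 4407.63
Step 2: Isp = 1321868 / 4407.63 = 299.9 s

299.9


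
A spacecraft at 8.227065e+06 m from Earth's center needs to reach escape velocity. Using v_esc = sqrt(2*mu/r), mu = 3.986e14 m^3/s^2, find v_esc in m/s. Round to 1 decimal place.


Step 1: 2*mu/r = 2 * 3.986e14 / 8.227065e+06 = 96899684.1522
Step 2: v_esc = sqrt(96899684.1522) = 9843.8 m/s

9843.8


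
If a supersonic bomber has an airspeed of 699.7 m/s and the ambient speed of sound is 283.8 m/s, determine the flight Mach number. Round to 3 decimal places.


Step 1: M = V / a = 699.7 / 283.8
Step 2: M = 2.465

2.465


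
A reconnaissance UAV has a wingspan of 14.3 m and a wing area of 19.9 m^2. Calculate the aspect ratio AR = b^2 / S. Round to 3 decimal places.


Step 1: b^2 = 14.3^2 = 204.49
Step 2: AR = 204.49 / 19.9 = 10.276

10.276


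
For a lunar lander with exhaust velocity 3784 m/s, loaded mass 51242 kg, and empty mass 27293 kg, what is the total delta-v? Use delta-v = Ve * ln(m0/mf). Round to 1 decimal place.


Step 1: Mass ratio m0/mf = 51242 / 27293 = 1.877478
Step 2: ln(1.877478) = 0.629929
Step 3: delta-v = 3784 * 0.629929 = 2383.7 m/s

2383.7


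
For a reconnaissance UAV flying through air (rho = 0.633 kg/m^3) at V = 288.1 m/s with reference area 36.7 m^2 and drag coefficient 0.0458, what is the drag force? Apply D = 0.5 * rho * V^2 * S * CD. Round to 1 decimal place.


Step 1: Dynamic pressure q = 0.5 * 0.633 * 288.1^2 = 26270.0096 Pa
Step 2: Drag D = q * S * CD = 26270.0096 * 36.7 * 0.0458
Step 3: D = 44156.2 N

44156.2


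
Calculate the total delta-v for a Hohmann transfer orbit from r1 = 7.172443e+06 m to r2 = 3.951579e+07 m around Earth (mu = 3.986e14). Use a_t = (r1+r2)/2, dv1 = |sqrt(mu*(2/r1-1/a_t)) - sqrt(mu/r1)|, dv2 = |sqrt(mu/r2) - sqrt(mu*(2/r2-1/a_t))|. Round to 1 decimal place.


Step 1: Transfer semi-major axis a_t = (7.172443e+06 + 3.951579e+07) / 2 = 2.334412e+07 m
Step 2: v1 (circular at r1) = sqrt(mu/r1) = 7454.78 m/s
Step 3: v_t1 = sqrt(mu*(2/r1 - 1/a_t)) = 9699.11 m/s
Step 4: dv1 = |9699.11 - 7454.78| = 2244.32 m/s
Step 5: v2 (circular at r2) = 3176.02 m/s, v_t2 = 1760.47 m/s
Step 6: dv2 = |3176.02 - 1760.47| = 1415.55 m/s
Step 7: Total delta-v = 2244.32 + 1415.55 = 3659.9 m/s

3659.9


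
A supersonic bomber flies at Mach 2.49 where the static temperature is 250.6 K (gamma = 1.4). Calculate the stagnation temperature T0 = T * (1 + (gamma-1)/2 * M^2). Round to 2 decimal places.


Step 1: (gamma-1)/2 = 0.2
Step 2: M^2 = 6.2001
Step 3: 1 + 0.2 * 6.2001 = 2.24002
Step 4: T0 = 250.6 * 2.24002 = 561.35 K

561.35


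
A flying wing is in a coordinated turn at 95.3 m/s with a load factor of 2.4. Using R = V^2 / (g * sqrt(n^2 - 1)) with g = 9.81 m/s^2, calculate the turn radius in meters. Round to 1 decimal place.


Step 1: V^2 = 95.3^2 = 9082.09
Step 2: n^2 - 1 = 2.4^2 - 1 = 4.76
Step 3: sqrt(4.76) = 2.181742
Step 4: R = 9082.09 / (9.81 * 2.181742) = 424.3 m

424.3


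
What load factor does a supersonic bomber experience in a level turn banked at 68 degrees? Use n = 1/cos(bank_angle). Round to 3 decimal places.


Step 1: Convert 68 degrees to radians = 1.186824
Step 2: cos(68 deg) = 0.374607
Step 3: n = 1 / 0.374607 = 2.669

2.669


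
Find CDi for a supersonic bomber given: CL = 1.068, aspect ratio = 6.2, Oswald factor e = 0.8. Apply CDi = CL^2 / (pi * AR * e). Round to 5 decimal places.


Step 1: CL^2 = 1.068^2 = 1.140624
Step 2: pi * AR * e = 3.14159 * 6.2 * 0.8 = 15.5823
Step 3: CDi = 1.140624 / 15.5823 = 0.07320

0.07320


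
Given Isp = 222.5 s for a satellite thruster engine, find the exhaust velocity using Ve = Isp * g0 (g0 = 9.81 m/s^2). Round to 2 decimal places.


Step 1: Ve = Isp * g0 = 222.5 * 9.81
Step 2: Ve = 2182.73 m/s

2182.73


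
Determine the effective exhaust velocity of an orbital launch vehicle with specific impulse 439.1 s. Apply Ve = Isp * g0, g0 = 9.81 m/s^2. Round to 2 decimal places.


Step 1: Ve = Isp * g0 = 439.1 * 9.81
Step 2: Ve = 4307.57 m/s

4307.57
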